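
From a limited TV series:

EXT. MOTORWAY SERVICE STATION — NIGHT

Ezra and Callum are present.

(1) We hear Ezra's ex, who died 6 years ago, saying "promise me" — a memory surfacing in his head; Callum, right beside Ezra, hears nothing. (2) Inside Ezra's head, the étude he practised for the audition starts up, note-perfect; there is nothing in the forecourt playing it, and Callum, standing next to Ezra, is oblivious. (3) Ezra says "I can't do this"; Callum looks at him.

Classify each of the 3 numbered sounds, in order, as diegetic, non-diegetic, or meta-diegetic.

meta-diegetic, meta-diegetic, diegetic

Sound (1): the voice is a memory playing only inside Ezra's mind; Callum can't hear it, so meta-diegetic.
(2) is meta-diegetic: it lives in Ezra's subjectivity, not in the forecourt.
(3) Ezra is a character speaking aloud in the scene → diegetic.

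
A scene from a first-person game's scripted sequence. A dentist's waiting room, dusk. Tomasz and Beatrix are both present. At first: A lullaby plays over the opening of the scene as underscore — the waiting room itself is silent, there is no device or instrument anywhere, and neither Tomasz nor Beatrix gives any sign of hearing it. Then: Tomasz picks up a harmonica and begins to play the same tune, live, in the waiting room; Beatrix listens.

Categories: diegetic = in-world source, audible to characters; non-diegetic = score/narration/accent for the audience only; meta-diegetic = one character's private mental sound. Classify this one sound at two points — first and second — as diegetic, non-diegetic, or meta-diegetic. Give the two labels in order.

First: no in-world source exists and no character can hear it — underscore → non-diegetic.
Second: a harmonica is now a real source in the story world and the characters hear it → diegetic.

non-diegetic, diegetic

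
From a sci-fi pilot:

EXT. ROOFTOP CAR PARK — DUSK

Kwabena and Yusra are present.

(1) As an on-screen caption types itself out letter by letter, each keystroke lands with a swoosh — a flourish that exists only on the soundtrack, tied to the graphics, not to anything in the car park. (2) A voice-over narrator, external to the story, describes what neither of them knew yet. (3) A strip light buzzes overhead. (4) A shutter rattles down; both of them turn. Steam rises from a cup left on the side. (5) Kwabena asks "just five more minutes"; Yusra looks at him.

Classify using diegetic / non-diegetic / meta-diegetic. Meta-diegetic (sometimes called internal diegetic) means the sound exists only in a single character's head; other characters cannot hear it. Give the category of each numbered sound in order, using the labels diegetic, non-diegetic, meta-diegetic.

(1) is non-diegetic: sound married to a title/caption — outside the diegesis by definition.
Sound (2): external voice-over — not a character, not heard by anyone in the scene, so non-diegetic.
(3) is diegetic: it's the actual ambient sound of the location.
(4) the sound comes from a shutter physically present in the location → diegetic.
Sound (5): Kwabena is a character speaking aloud in the scene, so diegetic.

non-diegetic, non-diegetic, diegetic, diegetic, diegetic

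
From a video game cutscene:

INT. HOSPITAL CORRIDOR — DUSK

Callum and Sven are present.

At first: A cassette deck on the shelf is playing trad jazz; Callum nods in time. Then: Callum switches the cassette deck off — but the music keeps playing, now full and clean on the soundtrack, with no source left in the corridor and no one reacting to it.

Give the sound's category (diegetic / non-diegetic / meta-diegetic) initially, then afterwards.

Initially: a cassette deck is a real in-scene source and Callum reacts to it → diegetic.
Afterwards: there is no longer any in-world source and no one can hear it — it has become underscore → non-diegetic.

diegetic, non-diegetic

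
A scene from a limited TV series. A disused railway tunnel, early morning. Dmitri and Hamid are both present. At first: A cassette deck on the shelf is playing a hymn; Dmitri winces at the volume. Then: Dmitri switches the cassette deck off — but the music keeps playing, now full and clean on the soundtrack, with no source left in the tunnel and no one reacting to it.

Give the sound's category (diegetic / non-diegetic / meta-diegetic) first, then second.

First: a cassette deck is a real in-scene source and Dmitri reacts to it → diegetic.
Second: there is no longer any in-world source and no one can hear it — it has become underscore → non-diegetic.

diegetic, non-diegetic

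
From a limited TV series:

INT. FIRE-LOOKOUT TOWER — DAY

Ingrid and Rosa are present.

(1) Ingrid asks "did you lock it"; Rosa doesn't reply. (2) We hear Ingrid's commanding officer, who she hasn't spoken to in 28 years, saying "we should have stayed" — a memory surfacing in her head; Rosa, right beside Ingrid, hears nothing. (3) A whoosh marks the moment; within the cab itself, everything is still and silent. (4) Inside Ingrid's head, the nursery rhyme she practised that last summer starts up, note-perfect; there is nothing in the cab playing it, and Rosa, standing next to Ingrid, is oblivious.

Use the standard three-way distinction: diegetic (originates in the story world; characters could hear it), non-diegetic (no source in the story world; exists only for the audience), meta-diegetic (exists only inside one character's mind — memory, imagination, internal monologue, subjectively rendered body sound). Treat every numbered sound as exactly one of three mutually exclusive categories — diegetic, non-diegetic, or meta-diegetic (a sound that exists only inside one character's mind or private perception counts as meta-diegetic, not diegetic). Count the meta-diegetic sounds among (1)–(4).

2

(1) spoken by a character present in the story world → diegetic.
(2) is meta-diegetic: a remembered line, private to Ingrid — not present in the room, not audible to Rosa.
(3) it's a sound-design accent with no in-world source; no one in the scene can hear it → non-diegetic.
Sound (4): remembered music, private to Ingrid — Rosa is oblivious because it isn't in the room, so meta-diegetic.
Meta-diegetic: (2), (4) — that's 2.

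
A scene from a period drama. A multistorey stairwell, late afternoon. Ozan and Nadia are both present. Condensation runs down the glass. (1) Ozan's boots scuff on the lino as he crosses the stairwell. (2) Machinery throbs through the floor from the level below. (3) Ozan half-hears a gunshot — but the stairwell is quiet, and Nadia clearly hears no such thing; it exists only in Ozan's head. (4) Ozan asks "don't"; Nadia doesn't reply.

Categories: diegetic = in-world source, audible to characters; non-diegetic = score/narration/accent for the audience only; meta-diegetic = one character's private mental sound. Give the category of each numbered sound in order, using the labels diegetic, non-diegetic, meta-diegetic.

diegetic, diegetic, meta-diegetic, diegetic

(1) it's the physical sound of Ozan moving in the space → diegetic.
(2) it's the actual ambient sound of the location → diegetic.
(3) is meta-diegetic: the sound is imagined by Ozan; nothing in the story world is producing it and Nadia can't hear it.
Sound (4): on-screen dialogue — Ozan speaks and Nadia is there to hear, so diegetic.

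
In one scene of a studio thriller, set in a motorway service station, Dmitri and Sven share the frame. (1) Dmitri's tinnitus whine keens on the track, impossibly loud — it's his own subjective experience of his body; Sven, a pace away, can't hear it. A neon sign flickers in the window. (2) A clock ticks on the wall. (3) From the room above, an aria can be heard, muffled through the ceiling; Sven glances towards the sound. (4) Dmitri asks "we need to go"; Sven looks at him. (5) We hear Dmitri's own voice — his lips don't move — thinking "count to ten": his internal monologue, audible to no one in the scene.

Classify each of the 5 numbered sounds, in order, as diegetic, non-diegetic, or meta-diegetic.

meta-diegetic, diegetic, diegetic, diegetic, meta-diegetic

(1) point-of-audition from inside Dmitri's body; not a sound in the room → meta-diegetic.
Sound (2): the sound comes from a clock physically present in the location, so diegetic.
(3) is diegetic: off-screen diegetic: the source is out of frame but still in the story's space.
Sound (4): on-screen dialogue — Dmitri speaks and Sven is there to hear, so diegetic.
(5) is meta-diegetic: it's Dmitri's unspoken thought, heard only by the audience via his subjectivity.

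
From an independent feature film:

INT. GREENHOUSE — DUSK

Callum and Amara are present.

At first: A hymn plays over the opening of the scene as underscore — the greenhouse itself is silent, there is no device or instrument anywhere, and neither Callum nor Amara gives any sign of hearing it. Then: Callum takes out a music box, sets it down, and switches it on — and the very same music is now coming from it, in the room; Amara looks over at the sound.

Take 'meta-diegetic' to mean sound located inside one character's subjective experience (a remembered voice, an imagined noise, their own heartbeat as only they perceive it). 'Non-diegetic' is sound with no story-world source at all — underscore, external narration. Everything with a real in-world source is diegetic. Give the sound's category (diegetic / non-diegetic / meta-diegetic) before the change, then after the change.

Before the change: no in-world source exists and no character can hear it — underscore → non-diegetic.
After the change: a music box is now a real source in the story world and the characters hear it → diegetic.

non-diegetic, diegetic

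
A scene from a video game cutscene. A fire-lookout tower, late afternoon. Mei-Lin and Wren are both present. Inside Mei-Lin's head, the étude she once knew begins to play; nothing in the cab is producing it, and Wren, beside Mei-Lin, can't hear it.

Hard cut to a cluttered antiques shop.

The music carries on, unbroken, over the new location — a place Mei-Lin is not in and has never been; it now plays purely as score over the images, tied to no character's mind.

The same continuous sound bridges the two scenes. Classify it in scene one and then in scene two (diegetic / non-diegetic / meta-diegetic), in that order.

Scene one: the music exists only inside Mei-Lin's mind; Wren can't hear it → meta-diegetic.
Scene two: it's detached from Mei-Lin entirely and plays over unrelated images with no in-world source — conventional underscore → non-diegetic.

meta-diegetic, non-diegetic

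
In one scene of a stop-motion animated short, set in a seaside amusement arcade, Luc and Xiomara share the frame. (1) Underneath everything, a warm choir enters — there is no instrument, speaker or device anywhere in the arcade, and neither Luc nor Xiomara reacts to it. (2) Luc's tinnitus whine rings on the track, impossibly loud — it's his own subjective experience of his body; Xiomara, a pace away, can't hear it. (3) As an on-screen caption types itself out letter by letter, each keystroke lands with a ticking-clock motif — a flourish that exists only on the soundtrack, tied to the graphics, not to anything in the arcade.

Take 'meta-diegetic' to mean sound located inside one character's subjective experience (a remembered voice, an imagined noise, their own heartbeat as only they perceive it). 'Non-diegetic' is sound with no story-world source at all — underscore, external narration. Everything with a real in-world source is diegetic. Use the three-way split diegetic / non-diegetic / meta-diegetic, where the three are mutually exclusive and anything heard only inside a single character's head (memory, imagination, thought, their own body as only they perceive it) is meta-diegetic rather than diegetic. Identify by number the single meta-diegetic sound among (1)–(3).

2

(1) is non-diegetic: it has no source in the story world and no character can hear it — it's underscore.
(2) it's Luc's internal bodily sensation rendered as sound; only Luc 'hears' it → meta-diegetic.
(3) is non-diegetic: it accompanies on-screen graphics, not anything inside the story world.
Only (2) is meta-diegetic.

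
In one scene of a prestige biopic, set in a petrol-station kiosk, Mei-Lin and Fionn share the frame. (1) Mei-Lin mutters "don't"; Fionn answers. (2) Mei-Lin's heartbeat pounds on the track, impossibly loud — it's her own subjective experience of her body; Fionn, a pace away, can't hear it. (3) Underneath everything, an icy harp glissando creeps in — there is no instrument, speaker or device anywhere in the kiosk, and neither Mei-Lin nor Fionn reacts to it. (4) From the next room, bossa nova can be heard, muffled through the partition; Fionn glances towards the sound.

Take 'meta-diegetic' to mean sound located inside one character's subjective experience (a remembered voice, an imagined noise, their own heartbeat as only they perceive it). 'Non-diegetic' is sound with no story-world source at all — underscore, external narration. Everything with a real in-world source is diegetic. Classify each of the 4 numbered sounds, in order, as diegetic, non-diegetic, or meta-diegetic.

diegetic, meta-diegetic, non-diegetic, diegetic

(1) is diegetic: spoken by a character present in the story world.
(2) it's Mei-Lin's internal bodily sensation rendered as sound; only Mei-Lin 'hears' it → meta-diegetic.
(3) nothing in the kiosk produces it and the characters don't hear it — pure soundtrack → non-diegetic.
(4) the music has an off-screen but real-world source and a character hears it → diegetic.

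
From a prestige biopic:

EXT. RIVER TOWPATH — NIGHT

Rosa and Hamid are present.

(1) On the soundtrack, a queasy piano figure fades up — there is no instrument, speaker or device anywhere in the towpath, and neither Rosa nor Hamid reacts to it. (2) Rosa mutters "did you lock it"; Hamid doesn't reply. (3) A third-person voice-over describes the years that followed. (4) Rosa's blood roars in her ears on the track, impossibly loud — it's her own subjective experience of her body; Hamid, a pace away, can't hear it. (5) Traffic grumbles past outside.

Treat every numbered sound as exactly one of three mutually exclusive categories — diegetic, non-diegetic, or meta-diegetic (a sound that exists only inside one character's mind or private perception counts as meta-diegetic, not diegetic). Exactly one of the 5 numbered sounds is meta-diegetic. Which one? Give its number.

4

(1) is non-diegetic: it has no source in the story world and no character can hear it — it's underscore.
(2) on-screen dialogue — Rosa speaks and Hamid is there to hear → diegetic.
(3) is non-diegetic: the narrator exists outside the story world, addressing only the audience.
(4) is meta-diegetic: a subjective body sound — Rosa's private perception, inaudible to Hamid.
(5) is diegetic: ambient/room sound belonging to the story's physical space.
Only (4) is meta-diegetic.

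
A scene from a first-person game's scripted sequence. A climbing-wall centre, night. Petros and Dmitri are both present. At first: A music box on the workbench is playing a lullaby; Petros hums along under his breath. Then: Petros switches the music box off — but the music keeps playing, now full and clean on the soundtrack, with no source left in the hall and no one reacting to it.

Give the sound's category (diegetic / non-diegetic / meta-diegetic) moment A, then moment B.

diegetic, non-diegetic

Moment A: a music box is a real in-scene source and Petros reacts to it → diegetic.
Moment B: there is no longer any in-world source and no one can hear it — it has become underscore → non-diegetic.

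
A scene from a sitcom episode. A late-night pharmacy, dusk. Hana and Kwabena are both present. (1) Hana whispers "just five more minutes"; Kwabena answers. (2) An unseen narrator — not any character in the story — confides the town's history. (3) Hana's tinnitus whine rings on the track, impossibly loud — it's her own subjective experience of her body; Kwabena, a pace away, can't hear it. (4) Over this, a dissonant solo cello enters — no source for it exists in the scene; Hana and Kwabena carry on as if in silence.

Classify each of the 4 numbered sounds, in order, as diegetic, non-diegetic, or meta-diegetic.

Sound (1): on-screen dialogue — Hana speaks and Kwabena is there to hear, so diegetic.
(2) the narrator exists outside the story world, addressing only the audience → non-diegetic.
(3) is meta-diegetic: a subjective body sound — Hana's private perception, inaudible to Kwabena.
(4) is non-diegetic: it has no source in the story world and no character can hear it — it's underscore.

diegetic, non-diegetic, meta-diegetic, non-diegetic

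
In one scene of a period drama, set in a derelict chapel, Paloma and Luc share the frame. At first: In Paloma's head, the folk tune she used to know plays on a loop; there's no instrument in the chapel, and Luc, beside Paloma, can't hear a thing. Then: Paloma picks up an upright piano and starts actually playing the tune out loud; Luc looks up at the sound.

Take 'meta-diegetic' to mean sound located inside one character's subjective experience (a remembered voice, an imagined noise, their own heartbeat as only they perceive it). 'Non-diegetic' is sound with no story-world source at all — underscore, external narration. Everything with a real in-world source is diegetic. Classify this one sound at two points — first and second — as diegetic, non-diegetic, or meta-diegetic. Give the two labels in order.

First: the tune exists only as Paloma's private memory; Luc can't hear it → meta-diegetic.
Second: Paloma is now producing it live on an upright piano, in the room, and Luc hears it → diegetic.

meta-diegetic, diegetic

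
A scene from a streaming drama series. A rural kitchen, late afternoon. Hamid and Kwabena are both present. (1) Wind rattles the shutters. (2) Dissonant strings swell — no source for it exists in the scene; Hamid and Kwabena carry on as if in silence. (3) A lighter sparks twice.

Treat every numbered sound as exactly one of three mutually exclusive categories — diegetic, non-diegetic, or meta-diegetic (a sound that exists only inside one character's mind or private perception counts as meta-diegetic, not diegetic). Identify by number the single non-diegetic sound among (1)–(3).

2

Sound (1): it's the actual ambient sound of the location, so diegetic.
(2) score with no on-screen or off-screen source; it exists for the audience alone → non-diegetic.
Sound (3): a lighter is a real object/event in the scene's world, so diegetic.
Only (2) is non-diegetic.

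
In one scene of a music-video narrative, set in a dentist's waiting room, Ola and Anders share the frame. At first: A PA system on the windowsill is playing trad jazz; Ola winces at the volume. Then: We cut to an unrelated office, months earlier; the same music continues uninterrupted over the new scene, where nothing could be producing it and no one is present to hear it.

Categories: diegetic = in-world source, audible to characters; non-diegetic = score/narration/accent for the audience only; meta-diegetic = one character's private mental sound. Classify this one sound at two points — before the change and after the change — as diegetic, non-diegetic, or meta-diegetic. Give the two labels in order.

diegetic, non-diegetic

Before the change: a PA system is a real in-scene source and Ola reacts to it → diegetic.
After the change: there is no longer any in-world source and no one can hear it — it has become underscore → non-diegetic.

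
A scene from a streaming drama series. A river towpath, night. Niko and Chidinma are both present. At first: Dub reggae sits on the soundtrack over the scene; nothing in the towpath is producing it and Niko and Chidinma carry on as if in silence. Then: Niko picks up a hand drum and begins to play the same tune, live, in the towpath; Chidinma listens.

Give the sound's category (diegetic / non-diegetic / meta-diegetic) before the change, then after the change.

non-diegetic, diegetic

Before the change: no in-world source exists and no character can hear it — underscore → non-diegetic.
After the change: a hand drum is now a real source in the story world and the characters hear it → diegetic.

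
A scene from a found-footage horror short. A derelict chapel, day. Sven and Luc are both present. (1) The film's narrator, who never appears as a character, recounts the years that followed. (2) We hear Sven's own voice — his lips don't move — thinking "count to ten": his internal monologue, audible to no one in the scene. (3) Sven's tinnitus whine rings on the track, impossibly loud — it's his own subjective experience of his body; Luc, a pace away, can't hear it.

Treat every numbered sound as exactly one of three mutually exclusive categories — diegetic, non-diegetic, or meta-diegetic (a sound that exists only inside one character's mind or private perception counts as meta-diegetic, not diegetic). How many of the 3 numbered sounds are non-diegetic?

(1) is non-diegetic: commentary laid over the scene from outside the fiction.
(2) is meta-diegetic: Sven's thought-voice: a private mental sound no other character can hear.
Sound (3): it's Sven's internal bodily sensation rendered as sound; only Sven 'hears' it, so meta-diegetic.
Non-diegetic: (1) — that's 1.

1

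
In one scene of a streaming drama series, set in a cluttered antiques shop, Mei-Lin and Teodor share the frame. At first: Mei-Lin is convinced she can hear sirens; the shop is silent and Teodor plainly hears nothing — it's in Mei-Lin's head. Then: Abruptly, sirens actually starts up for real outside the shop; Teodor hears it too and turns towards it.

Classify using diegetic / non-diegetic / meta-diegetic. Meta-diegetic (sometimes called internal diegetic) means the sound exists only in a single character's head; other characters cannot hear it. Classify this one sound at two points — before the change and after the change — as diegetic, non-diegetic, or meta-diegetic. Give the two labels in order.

meta-diegetic, diegetic

Before the change: only Mei-Lin 'hears' it — imagined, in her mind → meta-diegetic.
After the change: now there's a real external source and Teodor hears it too — in the story world → diegetic.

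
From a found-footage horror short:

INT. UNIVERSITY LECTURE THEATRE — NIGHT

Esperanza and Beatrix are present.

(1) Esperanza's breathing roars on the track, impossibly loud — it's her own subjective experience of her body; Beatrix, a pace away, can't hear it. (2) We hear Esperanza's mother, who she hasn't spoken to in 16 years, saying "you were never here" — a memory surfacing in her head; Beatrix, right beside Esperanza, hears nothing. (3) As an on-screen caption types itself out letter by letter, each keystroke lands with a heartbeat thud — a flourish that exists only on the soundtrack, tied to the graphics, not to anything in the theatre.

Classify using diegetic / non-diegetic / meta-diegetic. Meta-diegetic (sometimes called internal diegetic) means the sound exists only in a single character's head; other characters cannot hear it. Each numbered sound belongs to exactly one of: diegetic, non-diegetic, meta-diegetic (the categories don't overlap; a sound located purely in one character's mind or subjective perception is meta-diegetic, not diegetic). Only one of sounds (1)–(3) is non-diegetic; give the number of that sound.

3

(1) is meta-diegetic: a subjective body sound — Esperanza's private perception, inaudible to Beatrix.
Sound (2): a remembered line, private to Esperanza — not present in the room, not audible to Beatrix, so meta-diegetic.
Sound (3): it accompanies on-screen graphics, not anything inside the story world, so non-diegetic.
Only (3) is non-diegetic.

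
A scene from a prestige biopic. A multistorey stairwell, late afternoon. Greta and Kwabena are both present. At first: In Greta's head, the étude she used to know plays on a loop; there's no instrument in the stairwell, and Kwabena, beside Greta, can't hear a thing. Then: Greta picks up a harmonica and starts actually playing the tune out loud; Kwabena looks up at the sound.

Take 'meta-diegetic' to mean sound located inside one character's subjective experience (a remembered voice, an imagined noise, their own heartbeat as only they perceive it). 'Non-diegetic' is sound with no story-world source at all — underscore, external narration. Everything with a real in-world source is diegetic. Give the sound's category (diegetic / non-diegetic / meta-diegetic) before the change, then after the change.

Before the change: the tune exists only as Greta's private memory; Kwabena can't hear it → meta-diegetic.
After the change: Greta is now producing it live on a harmonica, in the room, and Kwabena hears it → diegetic.

meta-diegetic, diegetic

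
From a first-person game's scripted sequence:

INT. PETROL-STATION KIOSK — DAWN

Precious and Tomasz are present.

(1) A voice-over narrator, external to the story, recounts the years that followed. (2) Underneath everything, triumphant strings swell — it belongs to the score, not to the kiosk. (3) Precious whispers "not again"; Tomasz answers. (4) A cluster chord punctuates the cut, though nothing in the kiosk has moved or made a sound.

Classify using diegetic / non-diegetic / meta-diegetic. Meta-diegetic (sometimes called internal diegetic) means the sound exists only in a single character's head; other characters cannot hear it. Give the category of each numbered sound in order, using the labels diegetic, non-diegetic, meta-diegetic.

non-diegetic, non-diegetic, diegetic, non-diegetic

Sound (1): commentary laid over the scene from outside the fiction, so non-diegetic.
(2) it has no source in the story world and no character can hear it — it's underscore → non-diegetic.
Sound (3): on-screen dialogue — Precious speaks and Tomasz is there to hear, so diegetic.
(4) an editorial stinger — it belongs to the cut, not the story world → non-diegetic.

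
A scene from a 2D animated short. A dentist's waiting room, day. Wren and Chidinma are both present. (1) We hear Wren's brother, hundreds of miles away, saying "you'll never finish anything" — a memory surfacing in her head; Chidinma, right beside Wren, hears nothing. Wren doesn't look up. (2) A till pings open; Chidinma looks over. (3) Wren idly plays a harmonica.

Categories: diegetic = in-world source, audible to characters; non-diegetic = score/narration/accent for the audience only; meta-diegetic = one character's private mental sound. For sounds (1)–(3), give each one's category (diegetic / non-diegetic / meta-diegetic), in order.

(1) a remembered line, private to Wren — not present in the room, not audible to Chidinma → meta-diegetic.
(2) is diegetic: the sound comes from a till physically present in the location.
Sound (3): a character is playing a harmonica on screen, so diegetic.

meta-diegetic, diegetic, diegetic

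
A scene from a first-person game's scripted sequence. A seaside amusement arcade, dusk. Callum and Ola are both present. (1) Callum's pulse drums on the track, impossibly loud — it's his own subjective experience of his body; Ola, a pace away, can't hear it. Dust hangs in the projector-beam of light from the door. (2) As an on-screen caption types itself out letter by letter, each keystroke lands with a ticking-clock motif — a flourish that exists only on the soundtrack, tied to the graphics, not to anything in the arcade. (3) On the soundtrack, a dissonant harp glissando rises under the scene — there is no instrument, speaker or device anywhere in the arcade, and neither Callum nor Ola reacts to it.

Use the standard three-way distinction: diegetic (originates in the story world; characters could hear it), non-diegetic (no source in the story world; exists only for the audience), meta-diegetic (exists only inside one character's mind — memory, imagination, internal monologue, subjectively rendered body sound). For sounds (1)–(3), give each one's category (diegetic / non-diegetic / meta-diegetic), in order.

(1) it's Callum's internal bodily sensation rendered as sound; only Callum 'hears' it → meta-diegetic.
Sound (2): sound married to a title/caption — outside the diegesis by definition, so non-diegetic.
(3) it has no source in the story world and no character can hear it — it's underscore → non-diegetic.

meta-diegetic, non-diegetic, non-diegetic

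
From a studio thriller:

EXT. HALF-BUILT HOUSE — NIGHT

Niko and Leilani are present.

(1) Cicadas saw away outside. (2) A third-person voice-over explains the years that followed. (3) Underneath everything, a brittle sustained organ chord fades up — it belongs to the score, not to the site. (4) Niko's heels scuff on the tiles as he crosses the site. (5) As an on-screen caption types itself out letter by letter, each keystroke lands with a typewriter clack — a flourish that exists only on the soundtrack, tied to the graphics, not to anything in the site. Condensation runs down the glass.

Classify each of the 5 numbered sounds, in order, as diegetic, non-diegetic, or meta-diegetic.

Sound (1): it's the actual ambient sound of the location, so diegetic.
(2) is non-diegetic: commentary laid over the scene from outside the fiction.
Sound (3): nothing in the site produces it and the characters don't hear it — pure soundtrack, so non-diegetic.
(4) it's the physical sound of Niko moving in the space → diegetic.
(5) sound married to a title/caption — outside the diegesis by definition → non-diegetic.

diegetic, non-diegetic, non-diegetic, diegetic, non-diegetic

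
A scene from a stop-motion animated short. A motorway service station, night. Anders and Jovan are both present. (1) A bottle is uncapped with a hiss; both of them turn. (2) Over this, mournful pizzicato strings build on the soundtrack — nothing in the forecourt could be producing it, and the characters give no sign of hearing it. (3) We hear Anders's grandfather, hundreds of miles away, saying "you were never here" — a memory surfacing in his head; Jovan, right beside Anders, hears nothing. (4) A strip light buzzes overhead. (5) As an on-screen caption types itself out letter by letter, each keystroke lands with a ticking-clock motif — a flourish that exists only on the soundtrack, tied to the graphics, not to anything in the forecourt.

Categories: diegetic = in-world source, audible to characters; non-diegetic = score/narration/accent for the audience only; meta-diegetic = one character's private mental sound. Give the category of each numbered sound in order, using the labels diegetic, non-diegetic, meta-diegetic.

(1) the sound comes from a bottle physically present in the location → diegetic.
(2) nothing in the forecourt produces it and the characters don't hear it — pure soundtrack → non-diegetic.
(3) the voice is a memory playing only inside Anders's mind; Jovan can't hear it → meta-diegetic.
Sound (4): a strip light is part of the location's real environment, so diegetic.
(5) sound married to a title/caption — outside the diegesis by definition → non-diegetic.

diegetic, non-diegetic, meta-diegetic, diegetic, non-diegetic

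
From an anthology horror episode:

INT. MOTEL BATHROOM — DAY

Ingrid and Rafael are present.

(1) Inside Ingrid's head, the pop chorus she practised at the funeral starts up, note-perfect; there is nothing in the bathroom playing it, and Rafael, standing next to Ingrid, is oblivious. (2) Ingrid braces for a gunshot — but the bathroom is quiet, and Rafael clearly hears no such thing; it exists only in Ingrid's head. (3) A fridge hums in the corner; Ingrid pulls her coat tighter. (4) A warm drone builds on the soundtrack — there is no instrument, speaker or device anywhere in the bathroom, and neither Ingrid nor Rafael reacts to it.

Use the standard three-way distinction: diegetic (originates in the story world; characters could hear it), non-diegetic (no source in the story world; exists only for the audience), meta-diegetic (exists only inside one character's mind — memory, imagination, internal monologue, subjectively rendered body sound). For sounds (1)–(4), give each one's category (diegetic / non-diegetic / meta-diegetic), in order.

meta-diegetic, meta-diegetic, diegetic, non-diegetic

Sound (1): remembered music, private to Ingrid — Rafael is oblivious because it isn't in the room, so meta-diegetic.
(2) is meta-diegetic: the sound is imagined by Ingrid; nothing in the story world is producing it and Rafael can't hear it.
(3) is diegetic: a fridge is part of the location's real environment.
(4) it has no source in the story world and no character can hear it — it's underscore → non-diegetic.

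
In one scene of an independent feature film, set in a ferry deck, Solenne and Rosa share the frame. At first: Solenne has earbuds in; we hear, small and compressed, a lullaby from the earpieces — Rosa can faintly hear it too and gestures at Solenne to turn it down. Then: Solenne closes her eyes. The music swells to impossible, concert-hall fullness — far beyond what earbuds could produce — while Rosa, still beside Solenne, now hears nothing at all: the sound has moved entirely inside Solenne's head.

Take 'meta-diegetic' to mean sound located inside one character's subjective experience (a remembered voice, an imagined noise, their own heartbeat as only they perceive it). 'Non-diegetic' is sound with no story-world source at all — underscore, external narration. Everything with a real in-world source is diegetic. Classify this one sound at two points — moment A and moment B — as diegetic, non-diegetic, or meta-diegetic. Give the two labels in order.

Moment A: the earbuds are a physical source both characters can hear → diegetic.
Moment B: the music now exists only as Solenne's subjective experience; Rosa can no longer hear it → meta-diegetic.

diegetic, meta-diegetic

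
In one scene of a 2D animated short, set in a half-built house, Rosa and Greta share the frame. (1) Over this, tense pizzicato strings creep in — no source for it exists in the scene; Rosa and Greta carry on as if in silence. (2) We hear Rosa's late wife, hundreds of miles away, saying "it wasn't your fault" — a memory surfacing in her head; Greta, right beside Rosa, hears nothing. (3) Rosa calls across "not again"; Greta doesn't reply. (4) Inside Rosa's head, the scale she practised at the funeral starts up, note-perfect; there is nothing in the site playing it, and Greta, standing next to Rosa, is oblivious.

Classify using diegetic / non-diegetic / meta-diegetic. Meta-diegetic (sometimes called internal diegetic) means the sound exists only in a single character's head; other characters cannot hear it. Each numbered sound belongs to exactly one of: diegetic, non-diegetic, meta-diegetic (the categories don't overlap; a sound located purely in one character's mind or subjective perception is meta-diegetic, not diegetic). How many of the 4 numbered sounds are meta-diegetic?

(1) is non-diegetic: it has no source in the story world and no character can hear it — it's underscore.
(2) a remembered line, private to Rosa — not present in the room, not audible to Greta → meta-diegetic.
(3) Rosa is a character speaking aloud in the scene → diegetic.
Sound (4): it lives in Rosa's subjectivity, not in the site, so meta-diegetic.
Meta-diegetic: (2), (4) — that's 2.

2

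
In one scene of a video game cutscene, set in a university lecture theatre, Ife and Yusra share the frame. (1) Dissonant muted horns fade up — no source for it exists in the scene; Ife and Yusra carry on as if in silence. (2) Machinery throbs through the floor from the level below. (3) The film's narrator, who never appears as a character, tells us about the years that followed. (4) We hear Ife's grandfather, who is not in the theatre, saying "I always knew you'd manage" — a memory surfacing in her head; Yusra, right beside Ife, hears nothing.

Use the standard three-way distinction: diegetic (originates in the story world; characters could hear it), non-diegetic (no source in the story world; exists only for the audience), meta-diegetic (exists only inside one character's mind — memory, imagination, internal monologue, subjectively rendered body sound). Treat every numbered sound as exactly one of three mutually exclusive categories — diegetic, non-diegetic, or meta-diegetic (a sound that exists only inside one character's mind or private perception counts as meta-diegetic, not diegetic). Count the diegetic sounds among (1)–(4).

Sound (1): it has no source in the story world and no character can hear it — it's underscore, so non-diegetic.
(2) machinery is part of the location's real environment → diegetic.
(3) is non-diegetic: the narrator exists outside the story world, addressing only the audience.
(4) a remembered line, private to Ife — not present in the room, not audible to Yusra → meta-diegetic.
So 1 of the 4 is diegetic: (2).

1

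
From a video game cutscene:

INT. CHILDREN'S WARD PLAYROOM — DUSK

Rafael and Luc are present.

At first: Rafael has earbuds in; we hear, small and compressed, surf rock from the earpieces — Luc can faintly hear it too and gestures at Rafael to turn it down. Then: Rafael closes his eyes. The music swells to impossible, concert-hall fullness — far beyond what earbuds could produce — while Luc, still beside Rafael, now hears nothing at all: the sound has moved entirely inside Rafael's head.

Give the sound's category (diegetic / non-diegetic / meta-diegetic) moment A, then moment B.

Moment A: the earbuds are a physical source both characters can hear → diegetic.
Moment B: the music now exists only as Rafael's subjective experience; Luc can no longer hear it → meta-diegetic.

diegetic, meta-diegetic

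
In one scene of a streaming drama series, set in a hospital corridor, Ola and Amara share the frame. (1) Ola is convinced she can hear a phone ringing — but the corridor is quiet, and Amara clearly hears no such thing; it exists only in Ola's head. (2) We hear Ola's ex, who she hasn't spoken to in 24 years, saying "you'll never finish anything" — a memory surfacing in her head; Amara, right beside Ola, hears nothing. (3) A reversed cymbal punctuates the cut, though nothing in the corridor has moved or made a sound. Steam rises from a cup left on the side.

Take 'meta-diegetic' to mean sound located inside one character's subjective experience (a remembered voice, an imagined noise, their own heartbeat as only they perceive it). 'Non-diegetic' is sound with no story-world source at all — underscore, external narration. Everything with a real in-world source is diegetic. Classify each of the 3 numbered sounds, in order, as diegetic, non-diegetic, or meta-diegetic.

(1) is meta-diegetic: subjective to Ola: the corridor is silent and Amara hears nothing.
(2) it's Ola's recollection rendered as sound; the other character can't hear it → meta-diegetic.
Sound (3): nothing in the scene produces it; it's an accent added for the audience, so non-diegetic.

meta-diegetic, meta-diegetic, non-diegetic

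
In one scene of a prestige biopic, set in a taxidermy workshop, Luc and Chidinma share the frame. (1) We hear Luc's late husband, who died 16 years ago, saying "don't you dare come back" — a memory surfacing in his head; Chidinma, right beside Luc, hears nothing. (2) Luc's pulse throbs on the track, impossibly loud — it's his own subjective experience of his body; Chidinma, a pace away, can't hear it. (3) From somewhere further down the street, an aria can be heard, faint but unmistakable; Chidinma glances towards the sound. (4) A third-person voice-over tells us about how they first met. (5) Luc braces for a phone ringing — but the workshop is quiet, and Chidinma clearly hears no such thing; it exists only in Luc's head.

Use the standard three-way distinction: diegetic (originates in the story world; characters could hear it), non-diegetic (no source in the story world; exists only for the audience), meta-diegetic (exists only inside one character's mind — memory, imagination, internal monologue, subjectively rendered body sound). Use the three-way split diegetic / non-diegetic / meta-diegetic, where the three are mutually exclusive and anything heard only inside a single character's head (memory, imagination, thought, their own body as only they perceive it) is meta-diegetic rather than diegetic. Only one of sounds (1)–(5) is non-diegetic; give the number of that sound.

(1) it's Luc's recollection rendered as sound; the other character can't hear it → meta-diegetic.
Sound (2): it's Luc's internal bodily sensation rendered as sound; only Luc 'hears' it, so meta-diegetic.
Sound (3): the music has an off-screen but real-world source and a character hears it, so diegetic.
(4) is non-diegetic: the narrator exists outside the story world, addressing only the audience.
(5) is meta-diegetic: subjective to Luc: the workshop is silent and Chidinma hears nothing.
Only (4) is non-diegetic.

4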